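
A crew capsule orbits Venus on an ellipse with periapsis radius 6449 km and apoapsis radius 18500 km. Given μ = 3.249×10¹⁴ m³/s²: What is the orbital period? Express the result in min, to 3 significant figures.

Semi-major axis a = (r_p + r_a)/2 = (6449.0 + 18500)/2 = 12474 km = 1.247×10⁷ m.
By Kepler's third law T = 2π√(a³/μ) = 2π × 2.444×10³ = 1.536×10⁴ s.
= 256.0 min.

T ≈ 256 min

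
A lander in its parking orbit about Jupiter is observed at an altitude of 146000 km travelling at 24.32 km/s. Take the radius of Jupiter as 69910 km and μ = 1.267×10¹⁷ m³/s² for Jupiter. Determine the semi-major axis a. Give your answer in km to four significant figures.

a ≈ 2.176×10⁵ km

r = 69910 + 146000 = 2.1591×10⁵ km = 2.159×10⁸ m.
Specific orbital energy ε = v²/2 − μ/r = (24320)²/2 − 1.267×10¹⁷/2.159×10⁸ = -2.911×10⁸ J/kg.
Since ε = −μ/(2a), a = −μ/(2ε) = 2.176×10⁸ m = 2.1763×10⁵ km.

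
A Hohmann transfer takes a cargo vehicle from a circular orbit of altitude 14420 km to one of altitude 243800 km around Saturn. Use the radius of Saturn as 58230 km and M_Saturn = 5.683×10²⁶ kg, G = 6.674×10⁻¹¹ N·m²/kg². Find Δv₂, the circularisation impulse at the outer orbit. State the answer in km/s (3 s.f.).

μ = GM = 6.674×10⁻¹¹ × 5.683×10²⁶ = 3.793×10¹⁶ m³/s².
r₁ = 58230 + 14420 = 72650 km = 7.2650×10⁷ m.
r₂ = 58230 + 243800 = 302030 km = 3.0203×10⁸ m.
Transfer ellipse a_t = (r₁ + r₂)/2 = 1.873×10⁸ m.
At r₁: circular v_c1 = √(μ/r₁) = 22850 m/s; transfer-perikrone v_p = √[μ(2/r₁ − 1/a_t)] = 29010 m/s.
At r₂: circular v_c2 = √(μ/r₂) = 11210 m/s; transfer-apokrone v_a = √[μ(2/r₂ − 1/a_t)] = 6978 m/s.
Δv₂ = v_c2 − v_a = 4228 m/s.
= 4.228 km/s.

Δv ≈ 4.23 km/s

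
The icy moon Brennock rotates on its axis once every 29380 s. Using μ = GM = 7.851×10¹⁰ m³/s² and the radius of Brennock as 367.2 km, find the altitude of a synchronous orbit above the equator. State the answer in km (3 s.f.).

A synchronous orbit has period T, so by Kepler's third law a = (μT²/4π²)^(1/3).
μT²/4π² = 7.851×10¹⁰ × (2.938×10⁴)² / 39.48 = 1.717×10¹⁸ m³.
a = 1.197×10⁶ m = 1197.4 km.
Altitude h = a − R = 1197.4 − 367.2 = 830.16 km.

h_sync ≈ 830 km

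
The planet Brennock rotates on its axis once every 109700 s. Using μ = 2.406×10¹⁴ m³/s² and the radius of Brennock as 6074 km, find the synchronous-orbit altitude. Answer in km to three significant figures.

h_sync ≈ 35800 km

A synchronous orbit has period T, so by Kepler's third law a = (μT²/4π²)^(1/3).
μT²/4π² = 2.406×10¹⁴ × (1.097×10⁵)² / 39.48 = 7.334×10²² m³.
a = 4.186×10⁷ m = 41858 km.
Altitude h = a − R = 41858 − 6074 = 35784 km.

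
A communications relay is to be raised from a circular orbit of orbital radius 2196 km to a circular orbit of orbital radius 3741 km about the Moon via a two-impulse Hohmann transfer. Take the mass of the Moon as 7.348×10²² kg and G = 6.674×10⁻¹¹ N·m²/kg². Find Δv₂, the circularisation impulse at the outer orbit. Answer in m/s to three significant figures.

Δv ≈ 160 m/s

μ = GM = 6.674×10⁻¹¹ × 7.348×10²² = 4.904×10¹² m³/s².
r₁ = 2196 km = 2.196×10⁶ m.
r₂ = 3741 km = 3.741×10⁶ m.
Transfer ellipse a_t = (r₁ + r₂)/2 = 2.968×10⁶ m.
At r₁: circular v_c1 = √(μ/r₁) = 1494 m/s; transfer-perilune v_p = √[μ(2/r₁ − 1/a_t)] = 1678 m/s.
At r₂: circular v_c2 = √(μ/r₂) = 1145 m/s; transfer-apolune v_a = √[μ(2/r₂ − 1/a_t)] = 984.8 m/s.
Δv₂ = v_c2 − v_a = 160.2 m/s.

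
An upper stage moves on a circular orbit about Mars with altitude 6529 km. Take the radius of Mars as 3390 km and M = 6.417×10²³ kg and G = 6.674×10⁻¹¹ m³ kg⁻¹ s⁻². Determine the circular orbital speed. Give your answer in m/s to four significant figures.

v ≈ 2078 m/s

μ = GM = 6.674×10⁻¹¹ × 6.417×10²³ = 4.283×10¹³ m³/s².
r = 3390 + 6529 = 9919.0 km = 9.9190×10⁶ m.
For a circular orbit v = √(μ/r) = √(4.283×10¹³ / 9.919×10⁶) = √(4.318×10⁶) = 2078 m/s.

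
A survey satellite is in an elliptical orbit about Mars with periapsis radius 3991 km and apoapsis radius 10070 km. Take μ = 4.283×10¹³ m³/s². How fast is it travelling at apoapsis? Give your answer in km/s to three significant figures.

Semi-major axis a = (r_p + r_a)/2 = 7030.5 km = 7.030×10⁶ m.
Vis-viva: v² = μ(2/r − 1/a) = 4.283×10¹³ × (1.986×10⁻⁷ − 1.422×10⁻⁷) = 2.414×10⁶ m²/s².
v = 1554 m/s = 1.554 km/s.

v ≈ 1.55 km/s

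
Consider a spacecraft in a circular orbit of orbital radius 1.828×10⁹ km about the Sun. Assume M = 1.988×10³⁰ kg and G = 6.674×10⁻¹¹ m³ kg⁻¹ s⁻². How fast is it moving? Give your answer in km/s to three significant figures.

μ = GM = 6.674×10⁻¹¹ × 1.988×10³⁰ = 1.327×10²⁰ m³/s².
r = 1.828×10⁹ km = 1.828×10¹² m.
For a circular orbit v = √(μ/r) = √(1.327×10²⁰ / 1.828×10¹²) = √(7.258×10⁷) = 8519 m/s.
That is 8.519 km/s.

v ≈ 8.52 km/s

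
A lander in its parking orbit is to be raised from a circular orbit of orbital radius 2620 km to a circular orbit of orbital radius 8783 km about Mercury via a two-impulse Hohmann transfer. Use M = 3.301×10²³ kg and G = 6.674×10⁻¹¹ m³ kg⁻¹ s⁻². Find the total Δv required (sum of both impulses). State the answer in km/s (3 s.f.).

μ = GM = 6.674×10⁻¹¹ × 3.301×10²³ = 2.203×10¹³ m³/s².
r₁ = 2620 km = 2.620×10⁶ m.
r₂ = 8783 km = 8.783×10⁶ m.
Transfer ellipse a_t = (r₁ + r₂)/2 = 5.702×10⁶ m.
At r₁: circular v_c1 = √(μ/r₁) = 2900 m/s; transfer-periherm v_p = √[μ(2/r₁ − 1/a_t)] = 3599 m/s.
Δv₁ = v_p − v_c1 = 699.3 m/s.
At r₂: circular v_c2 = √(μ/r₂) = 1584 m/s; transfer-apoherm v_a = √[μ(2/r₂ − 1/a_t)] = 1074 m/s.
Δv₂ = v_c2 − v_a = 510.2 m/s.
Total Δv = Δv₁ + Δv₂ = 1209 m/s = 1.209 km/s.

Δv_total ≈ 1.21 km/s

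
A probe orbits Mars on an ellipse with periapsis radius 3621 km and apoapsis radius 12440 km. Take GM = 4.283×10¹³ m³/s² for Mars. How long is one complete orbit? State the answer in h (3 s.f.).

T ≈ 6.07 h

Semi-major axis a = (r_p + r_a)/2 = (3621.0 + 12440)/2 = 8030.5 km = 8.030×10⁶ m.
By Kepler's third law T = 2π√(a³/μ) = 2π × 3.477×10³ = 2.185×10⁴ s.
= 6.069 h.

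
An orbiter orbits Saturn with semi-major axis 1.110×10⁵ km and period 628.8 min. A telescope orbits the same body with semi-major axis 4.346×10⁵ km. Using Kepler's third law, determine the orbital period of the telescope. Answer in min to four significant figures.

Kepler's third law: T² ∝ a³, so T₂ = T₁ (a₂/a₁)^(3/2).
a₂/a₁ = 3.915, (a₂/a₁)^(3/2) = 7.747.
T₂ = 628.8 × 7.747 = 4871 min.

T₂ ≈ 4871 min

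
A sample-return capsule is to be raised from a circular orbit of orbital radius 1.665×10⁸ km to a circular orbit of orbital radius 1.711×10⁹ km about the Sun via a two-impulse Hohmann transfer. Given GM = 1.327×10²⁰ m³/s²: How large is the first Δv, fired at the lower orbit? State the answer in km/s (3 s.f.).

Δv ≈ 9.88 km/s

r₁ = 1.665×10⁸ km = 1.665×10¹¹ m.
r₂ = 1.711×10⁹ km = 1.711×10¹² m.
Transfer ellipse a_t = (r₁ + r₂)/2 = 9.388×10¹¹ m.
At r₁: circular v_c1 = √(μ/r₁) = 28230 m/s; transfer-perihelion v_p = √[μ(2/r₁ − 1/a_t)] = 38110 m/s.
Δv₁ = v_p − v_c1 = 9882 m/s.
= 9.882 km/s.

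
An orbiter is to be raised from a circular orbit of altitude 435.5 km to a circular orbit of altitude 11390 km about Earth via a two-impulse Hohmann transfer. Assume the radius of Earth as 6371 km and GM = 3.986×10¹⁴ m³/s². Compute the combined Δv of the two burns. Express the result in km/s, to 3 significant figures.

r₁ = 6371 + 435.5 = 6806.5 km = 6.8065×10⁶ m.
r₂ = 6371 + 11390 = 17761 km = 1.7761×10⁷ m.
Transfer ellipse a_t = (r₁ + r₂)/2 = 1.228×10⁷ m.
At r₁: circular v_c1 = √(μ/r₁) = 7653 m/s; transfer-perigee v_p = √[μ(2/r₁ − 1/a_t)] = 9202 m/s.
Δv₁ = v_p − v_c1 = 1549 m/s.
At r₂: circular v_c2 = √(μ/r₂) = 4737 m/s; transfer-apogee v_a = √[μ(2/r₂ − 1/a_t)] = 3526 m/s.
Δv₂ = v_c2 − v_a = 1211 m/s.
Total Δv = Δv₁ + Δv₂ = 2760 m/s = 2.760 km/s.

Δv_total ≈ 2.76 km/s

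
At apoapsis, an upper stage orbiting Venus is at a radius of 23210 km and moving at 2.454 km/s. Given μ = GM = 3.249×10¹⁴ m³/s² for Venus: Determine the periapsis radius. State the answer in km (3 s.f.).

r_a = 2.321×10⁷ m.
Specific energy ε = v²/2 − μ/r = -1.099×10⁷ J/kg, so a = −μ/(2ε) = 1.479×10⁷ m.
The apsides satisfy r_p + r_a = 2a, so the periapsis radius is 2a − r_a = 6.361×10⁶ m = 6360.7 km.

periapsis radius ≈ 6360 km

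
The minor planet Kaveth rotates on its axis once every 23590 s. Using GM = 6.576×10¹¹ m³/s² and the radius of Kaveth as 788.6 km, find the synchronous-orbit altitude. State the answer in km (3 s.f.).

A synchronous orbit has period T, so by Kepler's third law a = (μT²/4π²)^(1/3).
μT²/4π² = 6.576×10¹¹ × (2.359×10⁴)² / 39.48 = 9.270×10¹⁸ m³.
a = 2.101×10⁶ m = 2100.6 km.
Altitude h = a − R = 2100.6 − 788.6 = 1312.0 km.

h_sync ≈ 1310 km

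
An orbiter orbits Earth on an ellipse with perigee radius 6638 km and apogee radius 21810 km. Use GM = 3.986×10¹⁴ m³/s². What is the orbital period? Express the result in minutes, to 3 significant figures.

Semi-major axis a = (r_p + r_a)/2 = (6638.0 + 21810)/2 = 14224 km = 1.422×10⁷ m.
By Kepler's third law T = 2π√(a³/μ) = 2π × 2.687×10³ = 1.688×10⁴ s.
= 281.4 minutes.

T ≈ 281 minutes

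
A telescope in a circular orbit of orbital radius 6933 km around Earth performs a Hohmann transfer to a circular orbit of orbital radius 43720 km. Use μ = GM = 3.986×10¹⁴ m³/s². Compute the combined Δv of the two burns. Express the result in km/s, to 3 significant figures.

Δv_total ≈ 3.82 km/s

r₁ = 6933 km = 6.933×10⁶ m.
r₂ = 43720 km = 4.372×10⁷ m.
Transfer ellipse a_t = (r₁ + r₂)/2 = 2.533×10⁷ m.
At r₁: circular v_c1 = √(μ/r₁) = 7582 m/s; transfer-perigee v_p = √[μ(2/r₁ − 1/a_t)] = 9962 m/s.
Δv₁ = v_p − v_c1 = 2380 m/s.
At r₂: circular v_c2 = √(μ/r₂) = 3019 m/s; transfer-apogee v_a = √[μ(2/r₂ − 1/a_t)] = 1580 m/s.
Δv₂ = v_c2 − v_a = 1440 m/s.
Total Δv = Δv₁ + Δv₂ = 3820 m/s = 3.820 km/s.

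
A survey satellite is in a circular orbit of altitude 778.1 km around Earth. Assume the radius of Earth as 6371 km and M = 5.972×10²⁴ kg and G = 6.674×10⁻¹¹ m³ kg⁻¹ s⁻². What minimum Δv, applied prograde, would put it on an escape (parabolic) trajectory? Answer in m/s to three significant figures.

μ = GM = 6.674×10⁻¹¹ × 5.972×10²⁴ = 3.986×10¹⁴ m³/s².
r = 6371 + 778.1 = 7149.1 km = 7.1491×10⁶ m.
Circular speed v_c = √(μ/r) = 7467 m/s.
Escape speed v_esc = √(2μ/r) = √2 × v_c = 10560 m/s.
Δv = v_esc − v_c = 3093 m/s.

Δv ≈ 3090 m/s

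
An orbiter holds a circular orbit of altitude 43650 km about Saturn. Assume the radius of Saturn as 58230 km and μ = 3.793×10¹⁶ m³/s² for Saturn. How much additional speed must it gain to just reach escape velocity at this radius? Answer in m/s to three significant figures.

Δv ≈ 7990 m/s

r = 58230 + 43650 = 101880 km = 1.0188×10⁸ m.
Circular speed v_c = √(μ/r) = 19300 m/s.
Escape speed v_esc = √(2μ/r) = √2 × v_c = 27290 m/s.
Δv = v_esc − v_c = 7992 m/s.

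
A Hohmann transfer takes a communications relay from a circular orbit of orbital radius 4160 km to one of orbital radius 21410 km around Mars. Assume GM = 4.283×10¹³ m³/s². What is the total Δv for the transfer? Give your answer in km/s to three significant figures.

r₁ = 4160 km = 4.160×10⁶ m.
r₂ = 21410 km = 2.141×10⁷ m.
Transfer ellipse a_t = (r₁ + r₂)/2 = 1.278×10⁷ m.
At r₁: circular v_c1 = √(μ/r₁) = 3209 m/s; transfer-periapsis v_p = √[μ(2/r₁ − 1/a_t)] = 4152 m/s.
Δv₁ = v_p − v_c1 = 943.6 m/s.
At r₂: circular v_c2 = √(μ/r₂) = 1414 m/s; transfer-apoapsis v_a = √[μ(2/r₂ − 1/a_t)] = 806.8 m/s.
Δv₂ = v_c2 − v_a = 607.6 m/s.
Total Δv = Δv₁ + Δv₂ = 1551 m/s = 1.551 km/s.

Δv_total ≈ 1.55 km/s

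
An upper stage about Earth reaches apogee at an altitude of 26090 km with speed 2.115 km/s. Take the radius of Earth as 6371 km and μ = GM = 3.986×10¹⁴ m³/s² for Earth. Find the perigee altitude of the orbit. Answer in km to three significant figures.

r_a = 6371 + 26090 = 32461 km = 3.246×10⁷ m.
Specific energy ε = v²/2 − μ/r = -1.004×10⁷ J/kg, so a = −μ/(2ε) = 1.985×10⁷ m.
The apsides satisfy r_p + r_a = 2a, so the perigee radius is 2a − r_a = 7.229×10⁶ m = 7229.4 km.
Perigee altitude = 7229.4 − 6371 = 858.37 km.

perigee altitude ≈ 858 km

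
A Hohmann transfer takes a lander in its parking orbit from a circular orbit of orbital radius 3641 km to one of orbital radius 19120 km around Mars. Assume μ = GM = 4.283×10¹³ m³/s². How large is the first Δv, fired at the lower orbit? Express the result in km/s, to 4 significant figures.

r₁ = 3641 km = 3.641×10⁶ m.
r₂ = 19120 km = 1.912×10⁷ m.
Transfer ellipse a_t = (r₁ + r₂)/2 = 1.138×10⁷ m.
At r₁: circular v_c1 = √(μ/r₁) = 3430 m/s; transfer-periapsis v_p = √[μ(2/r₁ − 1/a_t)] = 4446 m/s.
Δv₁ = v_p − v_c1 = 1016 m/s.
= 1.016 km/s.

Δv ≈ 1.016 km/s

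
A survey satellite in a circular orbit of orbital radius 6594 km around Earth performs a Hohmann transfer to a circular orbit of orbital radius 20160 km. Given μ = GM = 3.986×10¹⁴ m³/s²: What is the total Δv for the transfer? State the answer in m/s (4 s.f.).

Δv_total ≈ 3094 m/s

r₁ = 6594 km = 6.594×10⁶ m.
r₂ = 20160 km = 2.016×10⁷ m.
Transfer ellipse a_t = (r₁ + r₂)/2 = 1.338×10⁷ m.
At r₁: circular v_c1 = √(μ/r₁) = 7775 m/s; transfer-perigee v_p = √[μ(2/r₁ − 1/a_t)] = 9545 m/s.
Δv₁ = v_p − v_c1 = 1770 m/s.
At r₂: circular v_c2 = √(μ/r₂) = 4447 m/s; transfer-apogee v_a = √[μ(2/r₂ − 1/a_t)] = 3122 m/s.
Δv₂ = v_c2 − v_a = 1325 m/s.
Total Δv = Δv₁ + Δv₂ = 3094 m/s.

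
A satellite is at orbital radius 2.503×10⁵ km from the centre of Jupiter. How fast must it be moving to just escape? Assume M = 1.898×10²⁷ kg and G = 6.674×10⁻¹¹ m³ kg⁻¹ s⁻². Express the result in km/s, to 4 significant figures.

v_esc ≈ 31.81 km/s

μ = GM = 6.674×10⁻¹¹ × 1.898×10²⁷ = 1.267×10¹⁷ m³/s².
r = 2.503×10⁵ km = 2.503×10⁸ m.
Escape speed v_esc = √(2μ/r) = √(2 × 1.267×10¹⁷ / 2.503×10⁸) = √(1.012×10⁹) = 31810 m/s.
= 31.81 km/s.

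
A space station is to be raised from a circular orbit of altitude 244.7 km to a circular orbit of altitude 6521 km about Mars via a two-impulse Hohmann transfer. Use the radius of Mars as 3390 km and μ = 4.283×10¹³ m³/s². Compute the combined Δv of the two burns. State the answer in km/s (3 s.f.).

r₁ = 3390 + 244.7 = 3634.7 km = 3.6347×10⁶ m.
r₂ = 3390 + 6521 = 9911.0 km = 9.9110×10⁶ m.
Transfer ellipse a_t = (r₁ + r₂)/2 = 6.773×10⁶ m.
At r₁: circular v_c1 = √(μ/r₁) = 3433 m/s; transfer-periapsis v_p = √[μ(2/r₁ − 1/a_t)] = 4153 m/s.
Δv₁ = v_p − v_c1 = 719.8 m/s.
At r₂: circular v_c2 = √(μ/r₂) = 2079 m/s; transfer-apoapsis v_a = √[μ(2/r₂ − 1/a_t)] = 1523 m/s.
Δv₂ = v_c2 − v_a = 555.9 m/s.
Total Δv = Δv₁ + Δv₂ = 1276 m/s = 1.276 km/s.

Δv_total ≈ 1.28 km/s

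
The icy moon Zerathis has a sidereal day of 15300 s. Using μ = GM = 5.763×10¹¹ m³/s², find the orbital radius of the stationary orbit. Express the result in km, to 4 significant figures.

A synchronous orbit has period T, so by Kepler's third law a = (μT²/4π²)^(1/3).
μT²/4π² = 5.763×10¹¹ × (1.530×10⁴)² / 39.48 = 3.417×10¹⁸ m³.
a = 1.506×10⁶ m = 1506.2 km.

r_sync ≈ 1506 km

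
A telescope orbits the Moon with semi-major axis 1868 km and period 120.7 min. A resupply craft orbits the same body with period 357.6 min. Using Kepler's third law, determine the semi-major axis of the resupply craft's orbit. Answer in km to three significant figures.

Kepler's third law: a³ ∝ T², so a₂ = a₁ (T₂/T₁)^(2/3).
T₂/T₁ = 2.963, (T₂/T₁)^(2/3) = 2.063.
a₂ = 1868 × 2.063 = 3853 km.

a₂ ≈ 3850 km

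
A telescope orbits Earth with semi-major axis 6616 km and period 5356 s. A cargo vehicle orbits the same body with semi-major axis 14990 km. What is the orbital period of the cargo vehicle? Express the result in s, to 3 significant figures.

Kepler's third law: T² ∝ a³, so T₂ = T₁ (a₂/a₁)^(3/2).
a₂/a₁ = 2.266, (a₂/a₁)^(3/2) = 3.410.
T₂ = 5356 × 3.410 = 18270 s.

T₂ ≈ 18300 s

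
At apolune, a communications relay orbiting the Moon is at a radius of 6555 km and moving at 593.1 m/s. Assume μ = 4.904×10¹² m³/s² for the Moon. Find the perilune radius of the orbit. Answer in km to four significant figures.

perilune radius ≈ 2015 km

r_a = 6.555×10⁶ m.
Specific energy ε = v²/2 − μ/r = -5.722×10⁵ J/kg, so a = −μ/(2ε) = 4.285×10⁶ m.
The apsides satisfy r_p + r_a = 2a, so the perilune radius is 2a − r_a = 2.015×10⁶ m = 2014.7 km.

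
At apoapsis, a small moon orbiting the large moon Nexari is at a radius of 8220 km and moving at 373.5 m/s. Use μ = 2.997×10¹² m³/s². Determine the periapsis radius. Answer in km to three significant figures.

periapsis radius ≈ 1940 km

r_a = 8.220×10⁶ m.
Specific energy ε = v²/2 − μ/r = -2.948×10⁵ J/kg, so a = −μ/(2ε) = 5.082×10⁶ m.
The apsides satisfy r_p + r_a = 2a, so the periapsis radius is 2a − r_a = 1.945×10⁶ m = 1944.6 km.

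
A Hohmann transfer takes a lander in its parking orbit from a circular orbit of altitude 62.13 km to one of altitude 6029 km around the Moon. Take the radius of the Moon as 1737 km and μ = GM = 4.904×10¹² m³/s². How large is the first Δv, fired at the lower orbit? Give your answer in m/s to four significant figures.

Δv ≈ 452.8 m/s

r₁ = 1737 + 62.13 = 1799.1 km = 1.7991×10⁶ m.
r₂ = 1737 + 6029 = 7766.0 km = 7.7660×10⁶ m.
Transfer ellipse a_t = (r₁ + r₂)/2 = 4.783×10⁶ m.
At r₁: circular v_c1 = √(μ/r₁) = 1651 m/s; transfer-perilune v_p = √[μ(2/r₁ − 1/a_t)] = 2104 m/s.
Δv₁ = v_p − v_c1 = 452.8 m/s.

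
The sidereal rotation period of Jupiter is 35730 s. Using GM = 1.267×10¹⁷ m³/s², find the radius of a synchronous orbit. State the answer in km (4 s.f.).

r_sync ≈ 1.600×10⁵ km

A synchronous orbit has period T, so by Kepler's third law a = (μT²/4π²)^(1/3).
μT²/4π² = 1.267×10¹⁷ × (3.573×10⁴)² / 39.48 = 4.097×10²⁴ m³.
a = 1.600×10⁸ m = 1.6002×10⁵ km.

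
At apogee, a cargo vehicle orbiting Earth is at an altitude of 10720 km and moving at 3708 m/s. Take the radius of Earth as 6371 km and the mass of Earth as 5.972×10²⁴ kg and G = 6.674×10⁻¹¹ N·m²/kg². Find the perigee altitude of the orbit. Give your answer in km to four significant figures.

μ = GM = 6.674×10⁻¹¹ × 5.972×10²⁴ = 3.986×10¹⁴ m³/s².
r_a = 6371 + 10720 = 17091 km = 1.709×10⁷ m.
Specific energy ε = v²/2 − μ/r = -1.645×10⁷ J/kg, so a = −μ/(2ε) = 1.212×10⁷ m.
The apsides satisfy r_p + r_a = 2a, so the perigee radius is 2a − r_a = 7.144×10⁶ m = 7144.3 km.
Perigee altitude = 7144.3 − 6371 = 773.29 km.

perigee altitude ≈ 773.3 km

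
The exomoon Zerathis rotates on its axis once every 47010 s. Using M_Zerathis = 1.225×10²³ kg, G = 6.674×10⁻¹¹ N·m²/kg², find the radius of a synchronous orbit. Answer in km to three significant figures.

r_sync ≈ 7710 km

μ = GM = 6.674×10⁻¹¹ × 1.225×10²³ = 8.176×10¹² m³/s².
A synchronous orbit has period T, so by Kepler's third law a = (μT²/4π²)^(1/3).
μT²/4π² = 8.176×10¹² × (4.701×10⁴)² / 39.48 = 4.577×10²⁰ m³.
a = 7.706×10⁶ m = 7706.3 km.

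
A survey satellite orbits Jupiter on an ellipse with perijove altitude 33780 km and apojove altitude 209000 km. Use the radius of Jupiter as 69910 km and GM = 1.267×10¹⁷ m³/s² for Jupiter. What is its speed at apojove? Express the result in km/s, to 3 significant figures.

v ≈ 15.7 km/s

r_p = 69910 + 33780 = 103690 km = 1.0369×10⁸ m.
r_a = 69910 + 209000 = 278910 km = 2.7891×10⁸ m.
Semi-major axis a = (r_p + r_a)/2 = 1.9130×10⁵ km = 1.913×10⁸ m.
Vis-viva: v² = μ(2/r − 1/a) = 1.267×10¹⁷ × (7.171×10⁻⁹ − 5.227×10⁻⁹) = 2.462×10⁸ m²/s².
v = 15690 m/s = 15.69 km/s.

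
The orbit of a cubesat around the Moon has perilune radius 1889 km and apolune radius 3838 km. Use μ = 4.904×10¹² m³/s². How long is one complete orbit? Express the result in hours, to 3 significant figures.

Semi-major axis a = (r_p + r_a)/2 = (1889.0 + 3838.0)/2 = 2863.5 km = 2.864×10⁶ m.
By Kepler's third law T = 2π√(a³/μ) = 2π × 2.188×10³ = 1.375×10⁴ s.
= 3.819 hours.

T ≈ 3.82 hours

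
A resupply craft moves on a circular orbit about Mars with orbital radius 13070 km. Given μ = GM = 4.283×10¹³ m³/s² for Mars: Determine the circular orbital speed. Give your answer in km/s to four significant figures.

r = 13070 km = 1.307×10⁷ m.
For a circular orbit v = √(μ/r) = √(4.283×10¹³ / 1.307×10⁷) = √(3.277×10⁶) = 1810 m/s.
That is 1.810 km/s.

v ≈ 1.810 km/s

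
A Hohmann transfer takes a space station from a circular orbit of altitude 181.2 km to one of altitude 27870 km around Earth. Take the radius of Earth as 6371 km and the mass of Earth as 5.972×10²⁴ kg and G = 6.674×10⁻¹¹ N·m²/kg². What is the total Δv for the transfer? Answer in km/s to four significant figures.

Δv_total ≈ 3.784 km/s

μ = GM = 6.674×10⁻¹¹ × 5.972×10²⁴ = 3.986×10¹⁴ m³/s².
r₁ = 6371 + 181.2 = 6552.2 km = 6.5522×10⁶ m.
r₂ = 6371 + 27870 = 34241 km = 3.4241×10⁷ m.
Transfer ellipse a_t = (r₁ + r₂)/2 = 2.040×10⁷ m.
At r₁: circular v_c1 = √(μ/r₁) = 7799 m/s; transfer-perigee v_p = √[μ(2/r₁ − 1/a_t)] = 10110 m/s.
Δv₁ = v_p − v_c1 = 2306 m/s.
At r₂: circular v_c2 = √(μ/r₂) = 3412 m/s; transfer-apogee v_a = √[μ(2/r₂ − 1/a_t)] = 1934 m/s.
Δv₂ = v_c2 − v_a = 1478 m/s.
Total Δv = Δv₁ + Δv₂ = 3784 m/s = 3.784 km/s.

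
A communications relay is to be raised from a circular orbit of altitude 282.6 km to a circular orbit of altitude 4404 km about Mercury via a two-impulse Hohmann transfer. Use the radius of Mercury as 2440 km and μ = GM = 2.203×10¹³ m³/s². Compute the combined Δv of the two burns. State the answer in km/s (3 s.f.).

r₁ = 2440 + 282.6 = 2722.6 km = 2.7226×10⁶ m.
r₂ = 2440 + 4404 = 6844.0 km = 6.8440×10⁶ m.
Transfer ellipse a_t = (r₁ + r₂)/2 = 4.783×10⁶ m.
At r₁: circular v_c1 = √(μ/r₁) = 2845 m/s; transfer-periherm v_p = √[μ(2/r₁ − 1/a_t)] = 3403 m/s.
Δv₁ = v_p − v_c1 = 558.0 m/s.
At r₂: circular v_c2 = √(μ/r₂) = 1794 m/s; transfer-apoherm v_a = √[μ(2/r₂ − 1/a_t)] = 1354 m/s.
Δv₂ = v_c2 − v_a = 440.6 m/s.
Total Δv = Δv₁ + Δv₂ = 998.6 m/s = 0.9986 km/s.

Δv_total ≈ 0.999 km/s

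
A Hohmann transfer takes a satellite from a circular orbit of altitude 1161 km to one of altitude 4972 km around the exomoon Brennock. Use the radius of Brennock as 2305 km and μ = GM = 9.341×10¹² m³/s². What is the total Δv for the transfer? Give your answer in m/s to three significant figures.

r₁ = 2305 + 1161 = 3466.0 km = 3.4660×10⁶ m.
r₂ = 2305 + 4972 = 7277.0 km = 7.2770×10⁶ m.
Transfer ellipse a_t = (r₁ + r₂)/2 = 5.372×10⁶ m.
At r₁: circular v_c1 = √(μ/r₁) = 1642 m/s; transfer-periapsis v_p = √[μ(2/r₁ − 1/a_t)] = 1911 m/s.
Δv₁ = v_p − v_c1 = 269.1 m/s.
At r₂: circular v_c2 = √(μ/r₂) = 1133 m/s; transfer-apoapsis v_a = √[μ(2/r₂ − 1/a_t)] = 910.1 m/s.
Δv₂ = v_c2 − v_a = 222.9 m/s.
Total Δv = Δv₁ + Δv₂ = 492.0 m/s.

Δv_total ≈ 492 m/s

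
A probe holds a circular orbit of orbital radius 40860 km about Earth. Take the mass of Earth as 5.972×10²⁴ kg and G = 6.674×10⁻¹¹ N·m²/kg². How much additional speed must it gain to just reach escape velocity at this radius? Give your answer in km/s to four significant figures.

μ = GM = 6.674×10⁻¹¹ × 5.972×10²⁴ = 3.986×10¹⁴ m³/s².
r = 40860 km = 4.086×10⁷ m.
Circular speed v_c = √(μ/r) = 3123 m/s.
Escape speed v_esc = √(2μ/r) = √2 × v_c = 4417 m/s.
Δv = v_esc − v_c = 1294 m/s = 1.294 km/s.

Δv ≈ 1.294 km/s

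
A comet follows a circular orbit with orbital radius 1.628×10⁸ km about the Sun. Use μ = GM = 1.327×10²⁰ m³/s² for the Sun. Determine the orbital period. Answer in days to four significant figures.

r = 1.628×10⁸ km = 1.628×10¹¹ m.
Kepler's third law: T = 2π√(r³/μ) = 2π√((1.628×10¹¹)³ / 1.327×10²⁰).
r³/μ = 3.252×10¹³ s², so T = 2π × 5.702×10⁶ = 3.583×10⁷ s.
Converting: 3.583×10⁷ s ÷ 86400 = 414.7 days.

T ≈ 414.7 days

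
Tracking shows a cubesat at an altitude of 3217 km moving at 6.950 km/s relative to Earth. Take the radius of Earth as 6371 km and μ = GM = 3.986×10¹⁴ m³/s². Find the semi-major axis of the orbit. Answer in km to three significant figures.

r = 6371 + 3217 = 9588.0 km = 9.588×10⁶ m.
Specific orbital energy ε = v²/2 − μ/r = (6950)²/2 − 3.986×10¹⁴/9.588×10⁶ = -1.742×10⁷ J/kg.
Since ε = −μ/(2a), a = −μ/(2ε) = 1.144×10⁷ m = 11440 km.

a ≈ 11400 km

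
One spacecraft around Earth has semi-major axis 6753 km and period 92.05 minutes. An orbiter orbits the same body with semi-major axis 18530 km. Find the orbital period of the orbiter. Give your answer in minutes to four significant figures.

T₂ ≈ 418.4 minutes

Kepler's third law: T² ∝ a³, so T₂ = T₁ (a₂/a₁)^(3/2).
a₂/a₁ = 2.744, (a₂/a₁)^(3/2) = 4.545.
T₂ = 92.05 × 4.545 = 418.4 minutes.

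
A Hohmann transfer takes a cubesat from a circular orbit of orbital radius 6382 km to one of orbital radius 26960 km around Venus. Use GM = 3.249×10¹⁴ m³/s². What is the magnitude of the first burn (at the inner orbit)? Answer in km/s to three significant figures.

Δv ≈ 1.94 km/s

r₁ = 6382 km = 6.382×10⁶ m.
r₂ = 26960 km = 2.696×10⁷ m.
Transfer ellipse a_t = (r₁ + r₂)/2 = 1.667×10⁷ m.
At r₁: circular v_c1 = √(μ/r₁) = 7135 m/s; transfer-periapsis v_p = √[μ(2/r₁ − 1/a_t)] = 9074 m/s.
Δv₁ = v_p − v_c1 = 1938 m/s.
= 1.938 km/s.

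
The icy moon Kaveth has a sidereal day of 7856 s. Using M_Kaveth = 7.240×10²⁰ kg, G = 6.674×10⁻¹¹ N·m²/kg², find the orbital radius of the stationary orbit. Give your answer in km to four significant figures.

μ = GM = 6.674×10⁻¹¹ × 7.240×10²⁰ = 4.832×10¹⁰ m³/s².
A synchronous orbit has period T, so by Kepler's third law a = (μT²/4π²)^(1/3).
μT²/4π² = 4.832×10¹⁰ × (7.856×10³)² / 39.48 = 7.554×10¹⁶ m³.
a = 4.227×10⁵ m = 422.72 km.

r_sync ≈ 422.7 km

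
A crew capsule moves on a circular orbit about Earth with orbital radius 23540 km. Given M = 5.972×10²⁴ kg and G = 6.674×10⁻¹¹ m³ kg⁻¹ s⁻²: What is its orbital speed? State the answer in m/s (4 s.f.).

μ = GM = 6.674×10⁻¹¹ × 5.972×10²⁴ = 3.986×10¹⁴ m³/s².
r = 23540 km = 2.354×10⁷ m.
For a circular orbit v = √(μ/r) = √(3.986×10¹⁴ / 2.354×10⁷) = √(1.693×10⁷) = 4115 m/s.

v ≈ 4115 m/s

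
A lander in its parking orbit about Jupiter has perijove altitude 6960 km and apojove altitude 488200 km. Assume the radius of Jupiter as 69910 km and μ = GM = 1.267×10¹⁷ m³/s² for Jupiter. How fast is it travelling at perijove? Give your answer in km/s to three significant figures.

r_p = 69910 + 6960 = 76870 km = 7.6870×10⁷ m.
r_a = 69910 + 488200 = 558110 km = 5.5811×10⁸ m.
Semi-major axis a = (r_p + r_a)/2 = 3.1749×10⁵ km = 3.175×10⁸ m.
Vis-viva: v² = μ(2/r − 1/a) = 1.267×10¹⁷ × (2.602×10⁻⁸ − 3.150×10⁻⁹) = 2.897×10⁹ m²/s².
v = 53830 m/s = 53.83 km/s.

v ≈ 53.8 km/s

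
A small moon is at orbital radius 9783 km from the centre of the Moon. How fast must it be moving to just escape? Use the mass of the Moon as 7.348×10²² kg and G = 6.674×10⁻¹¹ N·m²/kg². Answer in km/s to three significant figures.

μ = GM = 6.674×10⁻¹¹ × 7.348×10²² = 4.904×10¹² m³/s².
r = 9783 km = 9.783×10⁶ m.
Escape speed v_esc = √(2μ/r) = √(2 × 4.904×10¹² / 9.783×10⁶) = √(1.003×10⁶) = 1001 m/s.
= 1.001 km/s.

v_esc ≈ 1.00 km/s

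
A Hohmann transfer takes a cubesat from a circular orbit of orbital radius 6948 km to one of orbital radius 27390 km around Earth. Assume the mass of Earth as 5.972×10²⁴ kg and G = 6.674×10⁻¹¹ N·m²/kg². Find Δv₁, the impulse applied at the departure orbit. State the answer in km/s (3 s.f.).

Δv ≈ 1.99 km/s

μ = GM = 6.674×10⁻¹¹ × 5.972×10²⁴ = 3.986×10¹⁴ m³/s².
r₁ = 6948 km = 6.948×10⁶ m.
r₂ = 27390 km = 2.739×10⁷ m.
Transfer ellipse a_t = (r₁ + r₂)/2 = 1.717×10⁷ m.
At r₁: circular v_c1 = √(μ/r₁) = 7574 m/s; transfer-perigee v_p = √[μ(2/r₁ − 1/a_t)] = 9566 m/s.
Δv₁ = v_p − v_c1 = 1992 m/s.
= 1.992 km/s.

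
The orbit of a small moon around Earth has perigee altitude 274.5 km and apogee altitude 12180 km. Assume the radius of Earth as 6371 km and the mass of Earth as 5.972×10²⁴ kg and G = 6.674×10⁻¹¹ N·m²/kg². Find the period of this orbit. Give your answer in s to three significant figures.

μ = GM = 6.674×10⁻¹¹ × 5.972×10²⁴ = 3.986×10¹⁴ m³/s².
r_p = 6371 + 274.5 = 6645.5 km = 6.6455×10⁶ m.
r_a = 6371 + 12180 = 18551 km = 1.8551×10⁷ m.
Semi-major axis a = (r_p + r_a)/2 = (6645.5 + 18551)/2 = 12598 km = 1.260×10⁷ m.
By Kepler's third law T = 2π√(a³/μ) = 2π × 2.240×10³ = 1.407×10⁴ s.

T ≈ 14100 s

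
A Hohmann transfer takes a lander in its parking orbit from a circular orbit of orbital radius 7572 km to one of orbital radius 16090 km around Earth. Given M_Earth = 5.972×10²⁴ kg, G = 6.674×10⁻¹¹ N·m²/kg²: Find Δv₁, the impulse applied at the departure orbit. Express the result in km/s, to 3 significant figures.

Δv ≈ 1.21 km/s

μ = GM = 6.674×10⁻¹¹ × 5.972×10²⁴ = 3.986×10¹⁴ m³/s².
r₁ = 7572 km = 7.572×10⁶ m.
r₂ = 16090 km = 1.609×10⁷ m.
Transfer ellipse a_t = (r₁ + r₂)/2 = 1.183×10⁷ m.
At r₁: circular v_c1 = √(μ/r₁) = 7255 m/s; transfer-perigee v_p = √[μ(2/r₁ − 1/a_t)] = 8461 m/s.
Δv₁ = v_p − v_c1 = 1206 m/s.
= 1.206 km/s.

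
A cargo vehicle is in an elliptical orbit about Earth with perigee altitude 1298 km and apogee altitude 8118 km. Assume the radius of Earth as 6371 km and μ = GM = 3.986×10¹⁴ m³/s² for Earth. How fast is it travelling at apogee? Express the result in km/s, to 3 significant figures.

r_p = 6371 + 1298 = 7669.0 km = 7.6690×10⁶ m.
r_a = 6371 + 8118 = 14489 km = 1.4489×10⁷ m.
Semi-major axis a = (r_p + r_a)/2 = 11079 km = 1.108×10⁷ m.
Vis-viva: v² = μ(2/r − 1/a) = 3.986×10¹⁴ × (1.380×10⁻⁷ − 9.026×10⁻⁸) = 1.904×10⁷ m²/s².
v = 4364 m/s = 4.364 km/s.

v ≈ 4.36 km/s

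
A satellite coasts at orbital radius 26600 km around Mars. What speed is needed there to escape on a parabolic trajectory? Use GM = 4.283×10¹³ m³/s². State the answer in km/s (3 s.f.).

r = 26600 km = 2.660×10⁷ m.
Escape speed v_esc = √(2μ/r) = √(2 × 4.283×10¹³ / 2.660×10⁷) = √(3.220×10⁶) = 1795 m/s.
= 1.795 km/s.

v_esc ≈ 1.79 km/s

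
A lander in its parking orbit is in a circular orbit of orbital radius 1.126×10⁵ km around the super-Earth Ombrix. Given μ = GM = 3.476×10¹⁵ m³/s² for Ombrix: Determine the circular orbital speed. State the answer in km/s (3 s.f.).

v ≈ 5.56 km/s

r = 1.126×10⁵ km = 1.126×10⁸ m.
For a circular orbit v = √(μ/r) = √(3.476×10¹⁵ / 1.126×10⁸) = √(3.087×10⁷) = 5556 m/s.
That is 5.556 km/s.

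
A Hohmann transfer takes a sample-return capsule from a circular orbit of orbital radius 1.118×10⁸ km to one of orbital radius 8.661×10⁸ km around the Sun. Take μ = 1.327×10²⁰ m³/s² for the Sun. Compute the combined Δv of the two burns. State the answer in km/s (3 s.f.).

Δv_total ≈ 17.9 km/s

r₁ = 1.118×10⁸ km = 1.118×10¹¹ m.
r₂ = 8.661×10⁸ km = 8.661×10¹¹ m.
Transfer ellipse a_t = (r₁ + r₂)/2 = 4.890×10¹¹ m.
At r₁: circular v_c1 = √(μ/r₁) = 34450 m/s; transfer-perihelion v_p = √[μ(2/r₁ − 1/a_t)] = 45850 m/s.
Δv₁ = v_p − v_c1 = 11400 m/s.
At r₂: circular v_c2 = √(μ/r₂) = 12380 m/s; transfer-aphelion v_a = √[μ(2/r₂ − 1/a_t)] = 5919 m/s.
Δv₂ = v_c2 − v_a = 6459 m/s.
Total Δv = Δv₁ + Δv₂ = 17860 m/s = 17.86 km/s.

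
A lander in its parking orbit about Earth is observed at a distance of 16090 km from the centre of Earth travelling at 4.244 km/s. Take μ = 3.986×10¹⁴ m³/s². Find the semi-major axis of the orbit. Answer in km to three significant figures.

a ≈ 12600 km

r = 1.609×10⁷ m.
Vis-viva rearranged: 1/a = 2/r − v²/μ = 1.243×10⁻⁷ − 4.519×10⁻⁸ = 7.911×10⁻⁸ m⁻¹.
a = 1.264×10⁷ m = 12640 km.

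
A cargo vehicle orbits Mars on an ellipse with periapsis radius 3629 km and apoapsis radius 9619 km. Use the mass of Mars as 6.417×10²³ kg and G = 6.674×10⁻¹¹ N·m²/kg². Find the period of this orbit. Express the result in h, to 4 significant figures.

μ = GM = 6.674×10⁻¹¹ × 6.417×10²³ = 4.283×10¹³ m³/s².
Semi-major axis a = (r_p + r_a)/2 = (3629.0 + 9619.0)/2 = 6624.0 km = 6.624×10⁶ m.
By Kepler's third law T = 2π√(a³/μ) = 2π × 2.605×10³ = 1.637×10⁴ s.
= 4.547 h.

T ≈ 4.547 h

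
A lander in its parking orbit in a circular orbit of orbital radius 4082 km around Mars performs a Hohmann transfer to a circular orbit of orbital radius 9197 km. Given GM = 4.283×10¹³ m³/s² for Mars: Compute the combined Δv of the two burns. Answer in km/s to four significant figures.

r₁ = 4082 km = 4.082×10⁶ m.
r₂ = 9197 km = 9.197×10⁶ m.
Transfer ellipse a_t = (r₁ + r₂)/2 = 6.640×10⁶ m.
At r₁: circular v_c1 = √(μ/r₁) = 3239 m/s; transfer-periapsis v_p = √[μ(2/r₁ − 1/a_t)] = 3812 m/s.
Δv₁ = v_p − v_c1 = 573.2 m/s.
At r₂: circular v_c2 = √(μ/r₂) = 2158 m/s; transfer-apoapsis v_a = √[μ(2/r₂ − 1/a_t)] = 1692 m/s.
Δv₂ = v_c2 − v_a = 465.9 m/s.
Total Δv = Δv₁ + Δv₂ = 1039 m/s = 1.039 km/s.

Δv_total ≈ 1.039 km/s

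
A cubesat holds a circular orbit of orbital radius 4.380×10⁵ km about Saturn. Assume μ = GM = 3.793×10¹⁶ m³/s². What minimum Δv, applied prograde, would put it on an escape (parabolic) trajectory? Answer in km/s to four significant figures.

r = 4.380×10⁵ km = 4.380×10⁸ m.
Circular speed v_c = √(μ/r) = 9306 m/s.
Escape speed v_esc = √(2μ/r) = √2 × v_c = 13160 m/s.
Δv = v_esc − v_c = 3855 m/s = 3.855 km/s.

Δv ≈ 3.855 km/s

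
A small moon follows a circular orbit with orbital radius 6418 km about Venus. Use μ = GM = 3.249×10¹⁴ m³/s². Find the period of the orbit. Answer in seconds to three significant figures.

T ≈ 5670 seconds

r = 6418 km = 6.418×10⁶ m.
Kepler's third law: T = 2π√(r³/μ) = 2π√((6.418×10⁶)³ / 3.249×10¹⁴).
r³/μ = 8.137×10⁵ s², so T = 2π × 9.020×10² = 5.668×10³ s.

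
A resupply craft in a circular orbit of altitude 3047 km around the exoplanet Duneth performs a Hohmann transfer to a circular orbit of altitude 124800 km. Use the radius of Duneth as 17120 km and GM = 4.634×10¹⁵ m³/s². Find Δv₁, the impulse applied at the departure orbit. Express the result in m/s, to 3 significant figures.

Δv ≈ 4900 m/s

r₁ = 17120 + 3047 = 20167 km = 2.0167×10⁷ m.
r₂ = 17120 + 124800 = 141920 km = 1.4192×10⁸ m.
Transfer ellipse a_t = (r₁ + r₂)/2 = 8.104×10⁷ m.
At r₁: circular v_c1 = √(μ/r₁) = 15160 m/s; transfer-periapsis v_p = √[μ(2/r₁ − 1/a_t)] = 20060 m/s.
Δv₁ = v_p − v_c1 = 4901 m/s.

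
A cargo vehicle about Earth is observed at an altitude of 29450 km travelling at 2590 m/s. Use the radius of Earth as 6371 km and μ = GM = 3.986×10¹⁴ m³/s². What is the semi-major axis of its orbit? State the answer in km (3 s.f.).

a ≈ 25600 km

r = 6371 + 29450 = 35821 km = 3.582×10⁷ m.
Vis-viva rearranged: 1/a = 2/r − v²/μ = 5.583×10⁻⁸ − 1.683×10⁻⁸ = 3.900×10⁻⁸ m⁻¹.
a = 2.564×10⁷ m = 25638 km.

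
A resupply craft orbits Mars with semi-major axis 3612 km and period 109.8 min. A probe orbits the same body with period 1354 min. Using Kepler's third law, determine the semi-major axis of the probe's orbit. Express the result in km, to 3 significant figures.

a₂ ≈ 19300 km

Kepler's third law: a³ ∝ T², so a₂ = a₁ (T₂/T₁)^(2/3).
T₂/T₁ = 12.33, (T₂/T₁)^(2/3) = 5.338.
a₂ = 3612 × 5.338 = 19280 km.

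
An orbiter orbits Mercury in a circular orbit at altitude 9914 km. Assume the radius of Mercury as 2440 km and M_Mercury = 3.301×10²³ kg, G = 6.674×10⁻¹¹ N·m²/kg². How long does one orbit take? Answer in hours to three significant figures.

T ≈ 16.1 hours

μ = GM = 6.674×10⁻¹¹ × 3.301×10²³ = 2.203×10¹³ m³/s².
r = 2440 + 9914 = 12354 km = 1.2354×10⁷ m.
Kepler's third law: T = 2π√(r³/μ) = 2π√((1.235×10⁷)³ / 2.203×10¹³).
r³/μ = 8.558×10⁷ s², so T = 2π × 9.251×10³ = 5.813×10⁴ s.
Converting: 5.813×10⁴ s ÷ 3600 = 16.15 hours.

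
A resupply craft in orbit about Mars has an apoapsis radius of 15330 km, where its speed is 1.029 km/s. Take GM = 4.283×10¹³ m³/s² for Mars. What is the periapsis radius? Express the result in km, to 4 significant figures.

periapsis radius ≈ 3584 km

r_a = 1.533×10⁷ m.
Specific energy ε = v²/2 − μ/r = -2.264×10⁶ J/kg, so a = −μ/(2ε) = 9.457×10⁶ m.
The apsides satisfy r_p + r_a = 2a, so the periapsis radius is 2a − r_a = 3.584×10⁶ m = 3584.1 km.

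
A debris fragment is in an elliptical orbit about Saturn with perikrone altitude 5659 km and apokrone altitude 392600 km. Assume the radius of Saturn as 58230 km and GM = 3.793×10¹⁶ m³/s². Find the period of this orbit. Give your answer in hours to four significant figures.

r_p = 58230 + 5659 = 63889 km = 6.3889×10⁷ m.
r_a = 58230 + 392600 = 450830 km = 4.5083×10⁸ m.
Semi-major axis a = (r_p + r_a)/2 = (63889 + 4.5083×10⁵)/2 = 2.5736×10⁵ km = 2.574×10⁸ m.
By Kepler's third law T = 2π√(a³/μ) = 2π × 2.120×10⁴ = 1.332×10⁵ s.
= 37.00 hours.

T ≈ 37.00 hours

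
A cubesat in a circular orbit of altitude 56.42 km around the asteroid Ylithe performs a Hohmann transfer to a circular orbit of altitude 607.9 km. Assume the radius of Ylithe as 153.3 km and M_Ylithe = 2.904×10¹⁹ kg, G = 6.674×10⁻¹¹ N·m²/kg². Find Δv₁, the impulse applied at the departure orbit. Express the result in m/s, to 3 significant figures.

μ = GM = 6.674×10⁻¹¹ × 2.904×10¹⁹ = 1.938×10⁹ m³/s².
r₁ = 153.3 + 56.42 = 209.72 km = 2.0972×10⁵ m.
r₂ = 153.3 + 607.9 = 761.20 km = 7.6120×10⁵ m.
Transfer ellipse a_t = (r₁ + r₂)/2 = 4.855×10⁵ m.
At r₁: circular v_c1 = √(μ/r₁) = 96.13 m/s; transfer-periapsis v_p = √[μ(2/r₁ − 1/a_t)] = 120.4 m/s.
Δv₁ = v_p − v_c1 = 24.24 m/s.

Δv ≈ 24.2 m/s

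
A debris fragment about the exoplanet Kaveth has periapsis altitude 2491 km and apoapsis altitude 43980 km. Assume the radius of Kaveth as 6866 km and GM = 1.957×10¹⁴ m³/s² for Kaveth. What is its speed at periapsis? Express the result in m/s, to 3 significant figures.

r_p = 6866 + 2491 = 9357.0 km = 9.3570×10⁶ m.
r_a = 6866 + 43980 = 50846 km = 5.0846×10⁷ m.
Semi-major axis a = (r_p + r_a)/2 = 30102 km = 3.010×10⁷ m.
Vis-viva: v² = μ(2/r − 1/a) = 1.957×10¹⁴ × (2.137×10⁻⁷ − 3.322×10⁻⁸) = 3.533×10⁷ m²/s².
v = 5944 m/s.

v ≈ 5940 m/s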